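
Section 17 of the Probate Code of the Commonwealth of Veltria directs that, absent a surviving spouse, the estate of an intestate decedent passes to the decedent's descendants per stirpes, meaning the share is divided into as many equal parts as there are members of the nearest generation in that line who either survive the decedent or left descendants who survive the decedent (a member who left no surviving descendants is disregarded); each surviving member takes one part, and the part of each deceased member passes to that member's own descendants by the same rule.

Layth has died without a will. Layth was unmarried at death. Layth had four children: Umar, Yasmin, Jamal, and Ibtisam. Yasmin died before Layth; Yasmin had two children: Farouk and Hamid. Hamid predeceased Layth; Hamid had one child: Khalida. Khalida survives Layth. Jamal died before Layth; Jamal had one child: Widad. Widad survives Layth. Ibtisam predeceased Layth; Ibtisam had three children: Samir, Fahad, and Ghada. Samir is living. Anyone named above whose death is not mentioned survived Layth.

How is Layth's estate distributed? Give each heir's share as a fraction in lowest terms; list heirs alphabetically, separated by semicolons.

There is no surviving spouse, so the entire estate passes to Layth's descendants per stirpes.
The estate is divided into 4 equal shares of 1/4 among Umar, Yasmin, Jamal, Ibtisam.
Umar is living and takes 1/4.
Yasmin predeceased; the 1/4 allotted to Yasmin's branch passes to Yasmin's issue by representation.
The 1/4 is divided into 2 equal shares of 1/8 among Farouk, Hamid.
Farouk is living and takes 1/8.
Hamid predeceased; the 1/8 allotted to Hamid's branch passes to Hamid's issue by representation.
Khalida is the sole taker at this level and receives the full 1/8.
Jamal predeceased; the 1/4 allotted to Jamal's branch passes to Jamal's issue by representation.
Widad is the sole taker at this level and receives the full 1/4.
Ibtisam predeceased; the 1/4 allotted to Ibtisam's branch passes to Ibtisam's issue by representation.
The 1/4 is divided into 3 equal shares of 1/12 among Samir, Fahad, Ghada.
Samir is living and takes 1/12.
Fahad is living and takes 1/12.
Ghada is living and takes 1/12.

Fahad 1/12; Farouk 1/8; Ghada 1/12; Khalida 1/8; Samir 1/12; Umar 1/4; Widad 1/4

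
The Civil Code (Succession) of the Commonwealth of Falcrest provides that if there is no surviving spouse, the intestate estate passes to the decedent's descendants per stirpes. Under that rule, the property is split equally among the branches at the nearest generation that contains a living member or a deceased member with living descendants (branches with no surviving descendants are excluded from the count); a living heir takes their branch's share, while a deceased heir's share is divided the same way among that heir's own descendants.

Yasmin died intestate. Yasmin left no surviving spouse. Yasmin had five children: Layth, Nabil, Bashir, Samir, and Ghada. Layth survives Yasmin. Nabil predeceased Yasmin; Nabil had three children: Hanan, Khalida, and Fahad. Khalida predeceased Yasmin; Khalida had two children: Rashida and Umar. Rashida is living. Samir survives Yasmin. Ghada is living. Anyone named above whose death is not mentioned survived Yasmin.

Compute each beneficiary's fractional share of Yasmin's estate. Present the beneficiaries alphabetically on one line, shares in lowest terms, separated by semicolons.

Bashir 1/5; Fahad 1/15; Ghada 1/5; Hanan 1/15; Layth 1/5; Rashida 1/30; Samir 1/5; Umar 1/30

There is no surviving spouse, so the entire estate passes to Yasmin's descendants per stirpes.
The estate is divided into 5 equal shares of 1/5 among Layth, Nabil, Bashir, Samir, Ghada.
Layth is living and takes 1/5.
Nabil predeceased; the 1/5 allotted to Nabil's branch passes to Nabil's issue by representation.
The 1/5 is divided into 3 equal shares of 1/15 among Hanan, Khalida, Fahad.
Hanan is living and takes 1/15.
Khalida predeceased; the 1/15 allotted to Khalida's branch passes to Khalida's issue by representation.
The 1/15 is divided into 2 equal shares of 1/30 among Rashida, Umar.
Rashida is living and takes 1/30.
Umar is living and takes 1/30.
Fahad is living and takes 1/15.
Bashir is living and takes 1/5.
Samir is living and takes 1/5.
Ghada is living and takes 1/5.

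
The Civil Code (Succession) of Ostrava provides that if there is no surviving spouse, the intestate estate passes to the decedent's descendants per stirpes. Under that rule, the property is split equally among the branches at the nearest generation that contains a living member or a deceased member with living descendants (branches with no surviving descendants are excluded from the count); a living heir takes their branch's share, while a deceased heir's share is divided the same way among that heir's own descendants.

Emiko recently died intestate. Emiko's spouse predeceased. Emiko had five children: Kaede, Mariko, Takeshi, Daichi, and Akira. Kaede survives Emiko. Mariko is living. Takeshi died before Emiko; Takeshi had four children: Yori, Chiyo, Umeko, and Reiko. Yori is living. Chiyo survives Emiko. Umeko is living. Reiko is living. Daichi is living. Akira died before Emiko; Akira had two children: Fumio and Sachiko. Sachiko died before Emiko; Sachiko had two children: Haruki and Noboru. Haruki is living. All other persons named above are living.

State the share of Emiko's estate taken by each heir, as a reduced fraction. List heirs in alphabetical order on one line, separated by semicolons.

There is no surviving spouse, so the entire estate passes to Emiko's descendants per stirpes.
The estate is divided into 5 equal shares of 1/5 among Kaede, Mariko, Takeshi, Daichi, Akira.
Kaede is living and takes 1/5.
Mariko is living and takes 1/5.
Takeshi predeceased; the 1/5 allotted to Takeshi's branch passes to Takeshi's issue by representation.
The 1/5 is divided into 4 equal shares of 1/20 among Yori, Chiyo, Umeko, Reiko.
Yori is living and takes 1/20.
Chiyo is living and takes 1/20.
Umeko is living and takes 1/20.
Reiko is living and takes 1/20.
Daichi is living and takes 1/5.
Akira predeceased; the 1/5 allotted to Akira's branch passes to Akira's issue by representation.
The 1/5 is divided into 2 equal shares of 1/10 among Fumio, Sachiko.
Fumio is living and takes 1/10.
Sachiko predeceased; the 1/10 allotted to Sachiko's branch passes to Sachiko's issue by representation.
The 1/10 is divided into 2 equal shares of 1/20 among Haruki, Noboru.
Haruki is living and takes 1/20.
Noboru is living and takes 1/20.

Chiyo 1/20; Daichi 1/5; Fumio 1/10; Haruki 1/20; Kaede 1/5; Mariko 1/5; Noboru 1/20; Reiko 1/20; Umeko 1/20; Yori 1/20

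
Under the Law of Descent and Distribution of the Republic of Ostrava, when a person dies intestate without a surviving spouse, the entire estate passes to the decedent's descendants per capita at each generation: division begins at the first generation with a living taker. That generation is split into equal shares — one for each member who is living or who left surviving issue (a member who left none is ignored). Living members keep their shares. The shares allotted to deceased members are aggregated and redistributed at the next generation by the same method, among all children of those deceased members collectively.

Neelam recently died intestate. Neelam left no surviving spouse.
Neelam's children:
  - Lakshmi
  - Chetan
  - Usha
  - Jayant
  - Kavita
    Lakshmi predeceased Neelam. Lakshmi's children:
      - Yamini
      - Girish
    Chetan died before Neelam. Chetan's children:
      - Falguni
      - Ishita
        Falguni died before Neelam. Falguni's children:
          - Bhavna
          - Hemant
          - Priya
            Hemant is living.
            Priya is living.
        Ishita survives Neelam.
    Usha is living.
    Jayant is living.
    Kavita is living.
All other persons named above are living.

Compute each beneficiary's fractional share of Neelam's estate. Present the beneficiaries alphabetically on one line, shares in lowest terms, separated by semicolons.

There is no surviving spouse, so the entire estate passes to Neelam's descendants per capita at each generation.
At generation 1 (Lakshmi, Chetan, Usha, Jayant, Kavita) there are 5 shares of (1)/5 = 1/5 each.
Living: Usha, Jayant, and Kavita — each takes 1/5.
Deceased: Lakshmi and Chetan. Their combined 2/5 is pooled and carried to generation 2.
At generation 2 (Yamini, Girish, Falguni, Ishita) there are 4 shares of (2/5)/4 = 1/10 each.
Living: Yamini, Girish, and Ishita — each takes 1/10.
Deceased: Falguni. That 1/10 share is carried to generation 3.
At generation 3 (Bhavna, Hemant, Priya) there are 3 shares of (1/10)/3 = 1/30 each.
Living: Bhavna, Hemant, and Priya — each takes 1/30.

Bhavna 1/30; Girish 1/10; Hemant 1/30; Ishita 1/10; Jayant 1/5; Kavita 1/5; Priya 1/30; Usha 1/5; Yamini 1/10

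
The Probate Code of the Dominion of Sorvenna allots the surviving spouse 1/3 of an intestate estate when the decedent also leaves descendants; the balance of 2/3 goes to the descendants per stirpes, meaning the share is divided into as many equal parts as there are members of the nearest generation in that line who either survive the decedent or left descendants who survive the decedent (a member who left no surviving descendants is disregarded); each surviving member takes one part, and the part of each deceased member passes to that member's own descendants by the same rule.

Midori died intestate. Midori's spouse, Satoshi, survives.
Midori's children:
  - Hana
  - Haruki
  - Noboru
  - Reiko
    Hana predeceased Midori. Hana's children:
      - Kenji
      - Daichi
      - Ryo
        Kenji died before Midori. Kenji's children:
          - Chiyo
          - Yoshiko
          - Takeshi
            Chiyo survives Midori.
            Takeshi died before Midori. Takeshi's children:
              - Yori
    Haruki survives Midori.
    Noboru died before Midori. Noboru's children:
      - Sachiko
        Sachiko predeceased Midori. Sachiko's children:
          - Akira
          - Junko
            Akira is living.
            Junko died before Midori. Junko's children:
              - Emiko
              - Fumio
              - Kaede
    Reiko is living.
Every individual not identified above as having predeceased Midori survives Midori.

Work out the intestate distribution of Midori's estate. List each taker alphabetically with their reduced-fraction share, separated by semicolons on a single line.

Satoshi, as surviving spouse, takes 1/3.
The remaining 2/3 passes to Midori's descendants per stirpes.
The 2/3 is divided into 4 equal shares of 1/6 among Hana, Haruki, Noboru, Reiko.
Hana predeceased; the 1/6 allotted to Hana's branch passes to Hana's issue by representation.
The 1/6 is divided into 3 equal shares of 1/18 among Kenji, Daichi, Ryo.
Kenji predeceased; the 1/18 allotted to Kenji's branch passes to Kenji's issue by representation.
The 1/18 is divided into 3 equal shares of 1/54 among Chiyo, Yoshiko, Takeshi.
Chiyo is living and takes 1/54.
Yoshiko is living and takes 1/54.
Takeshi predeceased; the 1/54 allotted to Takeshi's branch passes to Takeshi's issue by representation.
Yori is the sole taker at this level and receives the full 1/54.
Daichi is living and takes 1/18.
Ryo is living and takes 1/18.
Haruki is living and takes 1/6.
Noboru predeceased; the 1/6 allotted to Noboru's branch passes to Noboru's issue by representation.
Sachiko's line is the sole branch at this level, so the full 1/6 passes to Sachiko's issue by representation.
The 1/6 is divided into 2 equal shares of 1/12 among Akira, Junko.
Akira is living and takes 1/12.
Junko predeceased; the 1/12 allotted to Junko's branch passes to Junko's issue by representation.
The 1/12 is divided into 3 equal shares of 1/36 among Emiko, Fumio, Kaede.
Emiko is living and takes 1/36.
Fumio is living and takes 1/36.
Kaede is living and takes 1/36.
Reiko is living and takes 1/6.

Akira 1/12; Chiyo 1/54; Daichi 1/18; Emiko 1/36; Fumio 1/36; Haruki 1/6; Kaede 1/36; Reiko 1/6; Ryo 1/18; Satoshi 1/3; Yori 1/54; Yoshiko 1/54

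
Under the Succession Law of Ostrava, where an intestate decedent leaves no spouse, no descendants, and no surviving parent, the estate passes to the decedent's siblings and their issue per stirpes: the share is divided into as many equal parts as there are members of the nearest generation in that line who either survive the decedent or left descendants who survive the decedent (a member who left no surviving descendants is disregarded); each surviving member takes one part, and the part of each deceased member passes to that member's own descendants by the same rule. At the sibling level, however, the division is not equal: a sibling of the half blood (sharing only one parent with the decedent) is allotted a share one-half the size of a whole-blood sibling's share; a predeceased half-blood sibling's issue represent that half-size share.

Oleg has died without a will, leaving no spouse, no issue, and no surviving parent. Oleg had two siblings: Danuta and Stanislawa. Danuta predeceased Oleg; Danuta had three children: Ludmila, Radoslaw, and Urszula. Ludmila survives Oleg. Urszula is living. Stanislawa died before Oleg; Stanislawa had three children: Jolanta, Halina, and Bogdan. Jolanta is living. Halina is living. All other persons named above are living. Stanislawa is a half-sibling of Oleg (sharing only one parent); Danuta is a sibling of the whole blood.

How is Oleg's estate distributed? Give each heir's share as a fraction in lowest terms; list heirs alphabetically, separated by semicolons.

Bogdan 1/9; Halina 1/9; Jolanta 1/9; Ludmila 2/9; Radoslaw 2/9; Urszula 2/9

No spouse, descendants, or parent survives, so the estate passes to Oleg's siblings per stirpes.
Half-blood siblings count for one-half the weight of whole-blood siblings at the initial division.
Dividing 1 in proportion to weights (total weight 3/2): Danuta (weight 1) → 2/3; Stanislawa (weight 1/2) → 1/3.
Danuta predeceased; the 2/3 allotted to Danuta's branch passes to Danuta's issue by representation.
The 2/3 is divided into 3 equal shares of 2/9 among Ludmila, Radoslaw, Urszula.
Ludmila is living and takes 2/9.
Radoslaw is living and takes 2/9.
Urszula is living and takes 2/9.
Stanislawa predeceased; the 1/3 allotted to Stanislawa's branch passes to Stanislawa's issue by representation.
The 1/3 is divided into 3 equal shares of 1/9 among Jolanta, Halina, Bogdan.
Jolanta is living and takes 1/9.
Halina is living and takes 1/9.
Bogdan is living and takes 1/9.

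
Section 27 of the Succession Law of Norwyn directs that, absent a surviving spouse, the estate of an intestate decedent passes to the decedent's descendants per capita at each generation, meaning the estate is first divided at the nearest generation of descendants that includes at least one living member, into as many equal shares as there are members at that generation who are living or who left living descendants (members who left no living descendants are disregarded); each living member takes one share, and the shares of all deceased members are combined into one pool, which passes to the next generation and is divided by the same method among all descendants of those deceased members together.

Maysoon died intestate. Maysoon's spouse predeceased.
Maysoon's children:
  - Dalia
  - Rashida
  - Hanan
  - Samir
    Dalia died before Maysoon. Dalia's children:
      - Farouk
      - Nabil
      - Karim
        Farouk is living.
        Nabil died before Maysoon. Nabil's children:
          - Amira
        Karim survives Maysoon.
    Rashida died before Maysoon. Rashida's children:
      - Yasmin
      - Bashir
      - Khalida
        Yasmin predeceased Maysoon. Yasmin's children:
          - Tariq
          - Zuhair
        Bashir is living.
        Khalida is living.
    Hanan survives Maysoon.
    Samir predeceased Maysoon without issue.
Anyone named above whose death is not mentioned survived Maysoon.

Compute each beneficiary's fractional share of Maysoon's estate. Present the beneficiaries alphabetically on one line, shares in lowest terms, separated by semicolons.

Amira 2/27; Bashir 1/9; Farouk 1/9; Hanan 1/3; Karim 1/9; Khalida 1/9; Tariq 2/27; Zuhair 2/27

There is no surviving spouse, so the entire estate passes to Maysoon's descendants per capita at each generation.
At generation 1 (Dalia, Rashida, Hanan) there are 3 shares of (1)/3 = 1/3 each.
Living: Hanan — each takes 1/3.
Deceased: Dalia and Rashida. Their combined 2/3 is pooled and carried to generation 2.
At generation 2 (Farouk, Nabil, Karim, Yasmin, Bashir, Khalida) there are 6 shares of (2/3)/6 = 1/9 each.
Living: Farouk, Karim, Bashir, and Khalida — each takes 1/9.
Deceased: Nabil and Yasmin. Their combined 2/9 is pooled and carried to generation 3.
At generation 3 (Amira, Tariq, Zuhair) there are 3 shares of (2/9)/3 = 2/27 each.
Living: Amira, Tariq, and Zuhair — each takes 2/27.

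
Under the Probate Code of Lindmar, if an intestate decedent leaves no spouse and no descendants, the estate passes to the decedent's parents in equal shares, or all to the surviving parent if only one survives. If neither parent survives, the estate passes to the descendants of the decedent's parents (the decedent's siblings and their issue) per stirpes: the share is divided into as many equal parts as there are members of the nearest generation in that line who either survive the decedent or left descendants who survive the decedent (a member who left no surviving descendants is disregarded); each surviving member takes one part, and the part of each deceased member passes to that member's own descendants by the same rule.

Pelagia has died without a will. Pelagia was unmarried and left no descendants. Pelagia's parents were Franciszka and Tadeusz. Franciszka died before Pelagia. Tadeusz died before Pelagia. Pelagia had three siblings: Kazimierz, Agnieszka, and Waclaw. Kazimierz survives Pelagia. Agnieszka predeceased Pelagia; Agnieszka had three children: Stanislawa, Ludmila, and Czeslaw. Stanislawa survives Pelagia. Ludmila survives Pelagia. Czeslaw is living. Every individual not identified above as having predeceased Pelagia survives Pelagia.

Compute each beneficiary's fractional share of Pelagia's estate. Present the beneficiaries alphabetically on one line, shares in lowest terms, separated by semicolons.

Neither parent survives and there are no descendants, so the estate passes to Pelagia's siblings and their issue per stirpes.
The estate is divided into 3 equal shares of 1/3 among Kazimierz, Agnieszka, Waclaw.
Kazimierz is living and takes 1/3.
Agnieszka predeceased; the 1/3 allotted to Agnieszka's branch passes to Agnieszka's issue by representation.
The 1/3 is divided into 3 equal shares of 1/9 among Stanislawa, Ludmila, Czeslaw.
Stanislawa is living and takes 1/9.
Ludmila is living and takes 1/9.
Czeslaw is living and takes 1/9.
Waclaw is living and takes 1/3.

Czeslaw 1/9; Kazimierz 1/3; Ludmila 1/9; Stanislawa 1/9; Waclaw 1/3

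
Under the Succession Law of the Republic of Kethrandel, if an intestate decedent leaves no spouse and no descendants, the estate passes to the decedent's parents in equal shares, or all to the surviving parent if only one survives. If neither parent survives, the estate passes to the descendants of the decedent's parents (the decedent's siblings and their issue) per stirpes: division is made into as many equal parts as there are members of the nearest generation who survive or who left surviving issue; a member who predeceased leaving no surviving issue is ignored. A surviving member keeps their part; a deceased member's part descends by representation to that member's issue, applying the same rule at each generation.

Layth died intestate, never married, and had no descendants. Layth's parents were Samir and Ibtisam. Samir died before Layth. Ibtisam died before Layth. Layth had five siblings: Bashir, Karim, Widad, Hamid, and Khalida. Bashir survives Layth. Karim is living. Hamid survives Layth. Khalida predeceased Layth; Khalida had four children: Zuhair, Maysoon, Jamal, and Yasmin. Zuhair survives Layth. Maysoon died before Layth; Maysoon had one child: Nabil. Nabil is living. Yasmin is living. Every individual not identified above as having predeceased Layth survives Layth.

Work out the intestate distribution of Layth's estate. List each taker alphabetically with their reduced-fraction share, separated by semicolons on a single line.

Bashir 1/5; Hamid 1/5; Jamal 1/20; Karim 1/5; Nabil 1/20; Widad 1/5; Yasmin 1/20; Zuhair 1/20

Neither parent survives and there are no descendants, so the estate passes to Layth's siblings and their issue per stirpes.
The estate is divided into 5 equal shares of 1/5 among Bashir, Karim, Widad, Hamid, Khalida.
Bashir is living and takes 1/5.
Karim is living and takes 1/5.
Widad is living and takes 1/5.
Hamid is living and takes 1/5.
Khalida predeceased; the 1/5 allotted to Khalida's branch passes to Khalida's issue by representation.
The 1/5 is divided into 4 equal shares of 1/20 among Zuhair, Maysoon, Jamal, Yasmin.
Zuhair is living and takes 1/20.
Maysoon predeceased; the 1/20 allotted to Maysoon's branch passes to Maysoon's issue by representation.
Nabil is the sole taker at this level and receives the full 1/20.
Jamal is living and takes 1/20.
Yasmin is living and takes 1/20.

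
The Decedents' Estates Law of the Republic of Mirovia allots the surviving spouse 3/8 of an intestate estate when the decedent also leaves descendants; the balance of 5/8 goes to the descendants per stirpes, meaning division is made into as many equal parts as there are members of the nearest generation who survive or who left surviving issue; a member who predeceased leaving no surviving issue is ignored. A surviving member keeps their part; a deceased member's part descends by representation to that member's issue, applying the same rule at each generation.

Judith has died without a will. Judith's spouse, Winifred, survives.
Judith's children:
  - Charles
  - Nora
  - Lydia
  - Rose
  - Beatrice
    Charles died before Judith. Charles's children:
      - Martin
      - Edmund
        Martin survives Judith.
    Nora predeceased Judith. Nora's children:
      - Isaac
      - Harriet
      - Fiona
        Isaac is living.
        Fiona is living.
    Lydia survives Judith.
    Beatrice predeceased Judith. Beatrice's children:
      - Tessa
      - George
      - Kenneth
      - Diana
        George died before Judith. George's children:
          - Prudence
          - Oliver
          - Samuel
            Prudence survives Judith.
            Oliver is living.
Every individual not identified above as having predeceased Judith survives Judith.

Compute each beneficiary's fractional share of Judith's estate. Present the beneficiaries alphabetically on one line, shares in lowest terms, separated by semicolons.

Winifred, as surviving spouse, takes 3/8.
The remaining 5/8 passes to Judith's descendants per stirpes.
The 5/8 is divided into 5 equal shares of 1/8 among Charles, Nora, Lydia, Rose, Beatrice.
Charles predeceased; the 1/8 allotted to Charles's branch passes to Charles's issue by representation.
The 1/8 is divided into 2 equal shares of 1/16 among Martin, Edmund.
Martin is living and takes 1/16.
Edmund is living and takes 1/16.
Nora predeceased; the 1/8 allotted to Nora's branch passes to Nora's issue by representation.
The 1/8 is divided into 3 equal shares of 1/24 among Isaac, Harriet, Fiona.
Isaac is living and takes 1/24.
Harriet is living and takes 1/24.
Fiona is living and takes 1/24.
Lydia is living and takes 1/8.
Rose is living and takes 1/8.
Beatrice predeceased; the 1/8 allotted to Beatrice's branch passes to Beatrice's issue by representation.
The 1/8 is divided into 4 equal shares of 1/32 among Tessa, George, Kenneth, Diana.
Tessa is living and takes 1/32.
George predeceased; the 1/32 allotted to George's branch passes to George's issue by representation.
The 1/32 is divided into 3 equal shares of 1/96 among Prudence, Oliver, Samuel.
Prudence is living and takes 1/96.
Oliver is living and takes 1/96.
Samuel is living and takes 1/96.
Kenneth is living and takes 1/32.
Diana is living and takes 1/32.

Diana 1/32; Edmund 1/16; Fiona 1/24; Harriet 1/24; Isaac 1/24; Kenneth 1/32; Lydia 1/8; Martin 1/16; Oliver 1/96; Prudence 1/96; Rose 1/8; Samuel 1/96; Tessa 1/32; Winifred 3/8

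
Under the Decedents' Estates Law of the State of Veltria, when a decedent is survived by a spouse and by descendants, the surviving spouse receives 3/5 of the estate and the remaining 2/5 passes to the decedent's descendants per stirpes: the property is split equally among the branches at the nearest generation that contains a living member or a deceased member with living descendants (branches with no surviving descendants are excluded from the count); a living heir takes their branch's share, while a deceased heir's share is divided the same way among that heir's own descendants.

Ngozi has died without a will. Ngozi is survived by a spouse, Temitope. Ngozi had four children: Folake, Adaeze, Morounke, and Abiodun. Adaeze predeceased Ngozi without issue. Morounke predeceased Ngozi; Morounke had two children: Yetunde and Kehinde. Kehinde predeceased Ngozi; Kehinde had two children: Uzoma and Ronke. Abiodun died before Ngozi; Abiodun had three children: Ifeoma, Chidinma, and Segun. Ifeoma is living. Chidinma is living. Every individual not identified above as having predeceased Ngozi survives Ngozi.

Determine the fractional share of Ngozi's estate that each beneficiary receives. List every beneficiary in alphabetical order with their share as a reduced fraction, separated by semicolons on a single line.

Temitope, as surviving spouse, takes 3/5.
The remaining 2/5 passes to Ngozi's descendants per stirpes.
Adaeze left no surviving issue, so that branch lapses and is disregarded.
The 2/5 is divided into 3 equal shares of 2/15 among Folake, Morounke, Abiodun.
Folake is living and takes 2/15.
Morounke predeceased; the 2/15 allotted to Morounke's branch passes to Morounke's issue by representation.
The 2/15 is divided into 2 equal shares of 1/15 among Yetunde, Kehinde.
Yetunde is living and takes 1/15.
Kehinde predeceased; the 1/15 allotted to Kehinde's branch passes to Kehinde's issue by representation.
The 1/15 is divided into 2 equal shares of 1/30 among Uzoma, Ronke.
Uzoma is living and takes 1/30.
Ronke is living and takes 1/30.
Abiodun predeceased; the 2/15 allotted to Abiodun's branch passes to Abiodun's issue by representation.
The 2/15 is divided into 3 equal shares of 2/45 among Ifeoma, Chidinma, Segun.
Ifeoma is living and takes 2/45.
Chidinma is living and takes 2/45.
Segun is living and takes 2/45.

Chidinma 2/45; Folake 2/15; Ifeoma 2/45; Ronke 1/30; Segun 2/45; Temitope 3/5; Uzoma 1/30; Yetunde 1/15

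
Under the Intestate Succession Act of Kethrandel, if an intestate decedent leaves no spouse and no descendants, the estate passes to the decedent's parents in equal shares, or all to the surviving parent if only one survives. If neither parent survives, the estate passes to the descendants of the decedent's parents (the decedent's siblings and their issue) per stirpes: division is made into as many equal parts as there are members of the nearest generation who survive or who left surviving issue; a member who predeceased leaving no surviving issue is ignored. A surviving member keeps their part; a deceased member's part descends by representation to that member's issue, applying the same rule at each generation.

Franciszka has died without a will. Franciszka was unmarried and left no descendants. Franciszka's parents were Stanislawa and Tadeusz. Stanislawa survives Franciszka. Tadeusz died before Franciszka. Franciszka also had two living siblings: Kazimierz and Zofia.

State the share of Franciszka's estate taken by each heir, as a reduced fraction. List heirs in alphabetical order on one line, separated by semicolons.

Stanislawa 1

Only one parent, Stanislawa, survives, so Stanislawa takes the entire estate. The siblings take nothing because a surviving parent has priority.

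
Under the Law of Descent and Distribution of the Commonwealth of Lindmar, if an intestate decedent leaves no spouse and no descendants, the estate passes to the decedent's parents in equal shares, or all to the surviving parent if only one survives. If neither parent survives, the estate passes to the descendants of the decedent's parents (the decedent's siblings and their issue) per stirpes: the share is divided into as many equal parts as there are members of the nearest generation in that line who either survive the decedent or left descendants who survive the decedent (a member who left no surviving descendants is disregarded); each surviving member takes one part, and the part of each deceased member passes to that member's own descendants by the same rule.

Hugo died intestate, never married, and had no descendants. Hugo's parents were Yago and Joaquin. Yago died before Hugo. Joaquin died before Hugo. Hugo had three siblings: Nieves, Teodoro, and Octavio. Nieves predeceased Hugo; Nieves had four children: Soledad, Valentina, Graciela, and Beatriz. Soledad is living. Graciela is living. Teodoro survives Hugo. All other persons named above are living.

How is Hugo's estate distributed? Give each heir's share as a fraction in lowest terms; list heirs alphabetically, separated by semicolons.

Beatriz 1/12; Graciela 1/12; Octavio 1/3; Soledad 1/12; Teodoro 1/3; Valentina 1/12

Neither parent survives and there are no descendants, so the estate passes to Hugo's siblings and their issue per stirpes.
The estate is divided into 3 equal shares of 1/3 among Nieves, Teodoro, Octavio.
Nieves predeceased; the 1/3 allotted to Nieves's branch passes to Nieves's issue by representation.
The 1/3 is divided into 4 equal shares of 1/12 among Soledad, Valentina, Graciela, Beatriz.
Soledad is living and takes 1/12.
Valentina is living and takes 1/12.
Graciela is living and takes 1/12.
Beatriz is living and takes 1/12.
Teodoro is living and takes 1/3.
Octavio is living and takes 1/3.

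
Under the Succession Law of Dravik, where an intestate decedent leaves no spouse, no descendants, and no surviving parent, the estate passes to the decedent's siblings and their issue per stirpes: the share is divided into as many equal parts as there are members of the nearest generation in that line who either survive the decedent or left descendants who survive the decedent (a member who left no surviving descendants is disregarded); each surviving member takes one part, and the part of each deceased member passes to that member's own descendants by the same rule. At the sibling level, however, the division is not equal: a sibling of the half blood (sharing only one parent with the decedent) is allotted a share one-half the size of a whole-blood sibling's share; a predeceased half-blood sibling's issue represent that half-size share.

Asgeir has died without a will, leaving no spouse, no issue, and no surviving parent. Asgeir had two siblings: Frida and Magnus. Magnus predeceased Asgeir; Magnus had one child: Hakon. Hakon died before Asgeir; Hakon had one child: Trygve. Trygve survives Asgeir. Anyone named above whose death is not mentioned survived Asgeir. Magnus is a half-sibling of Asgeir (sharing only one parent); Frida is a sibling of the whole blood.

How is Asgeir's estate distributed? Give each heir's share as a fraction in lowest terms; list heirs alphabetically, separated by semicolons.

No spouse, descendants, or parent survives, so the estate passes to Asgeir's siblings per stirpes.
Half-blood siblings count for one-half the weight of whole-blood siblings at the initial division.
Dividing 1 in proportion to weights (total weight 3/2): Frida (weight 1) → 2/3; Magnus (weight 1/2) → 1/3.
Frida is living and takes 2/3.
Magnus predeceased; the 1/3 allotted to Magnus's branch passes to Magnus's issue by representation.
Hakon's line is the sole branch at this level, so the full 1/3 passes to Hakon's issue by representation.
Trygve is the sole taker at this level and receives the full 1/3.

Frida 2/3; Trygve 1/3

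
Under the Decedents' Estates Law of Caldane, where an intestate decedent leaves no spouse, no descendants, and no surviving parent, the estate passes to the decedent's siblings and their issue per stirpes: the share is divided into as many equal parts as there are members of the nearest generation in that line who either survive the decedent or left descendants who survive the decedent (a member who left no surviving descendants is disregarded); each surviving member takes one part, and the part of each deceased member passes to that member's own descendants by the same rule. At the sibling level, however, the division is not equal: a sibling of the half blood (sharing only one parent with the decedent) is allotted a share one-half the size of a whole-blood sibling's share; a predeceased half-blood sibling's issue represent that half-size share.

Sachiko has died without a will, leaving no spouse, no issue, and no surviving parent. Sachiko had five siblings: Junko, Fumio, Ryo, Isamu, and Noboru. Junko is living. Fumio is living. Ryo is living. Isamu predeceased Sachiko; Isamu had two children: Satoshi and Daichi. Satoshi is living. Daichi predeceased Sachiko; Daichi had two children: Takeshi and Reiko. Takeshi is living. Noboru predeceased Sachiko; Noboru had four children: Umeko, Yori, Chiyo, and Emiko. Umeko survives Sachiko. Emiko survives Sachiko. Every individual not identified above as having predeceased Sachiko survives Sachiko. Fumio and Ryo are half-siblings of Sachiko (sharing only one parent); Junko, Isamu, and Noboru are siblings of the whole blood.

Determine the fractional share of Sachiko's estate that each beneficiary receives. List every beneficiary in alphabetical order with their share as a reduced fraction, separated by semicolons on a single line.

Chiyo 1/16; Emiko 1/16; Fumio 1/8; Junko 1/4; Reiko 1/16; Ryo 1/8; Satoshi 1/8; Takeshi 1/16; Umeko 1/16; Yori 1/16

No spouse, descendants, or parent survives, so the estate passes to Sachiko's siblings per stirpes.
Half-blood siblings count for one-half the weight of whole-blood siblings at the initial division.
Dividing 1 in proportion to weights (total weight 4): Junko (weight 1) → 1/4; Fumio (weight 1/2) → 1/8; Ryo (weight 1/2) → 1/8; Isamu (weight 1) → 1/4; Noboru (weight 1) → 1/4.
Junko is living and takes 1/4.
Fumio is living and takes 1/8.
Ryo is living and takes 1/8.
Isamu predeceased; the 1/4 allotted to Isamu's branch passes to Isamu's issue by representation.
The 1/4 is divided into 2 equal shares of 1/8 among Satoshi, Daichi.
Satoshi is living and takes 1/8.
Daichi predeceased; the 1/8 allotted to Daichi's branch passes to Daichi's issue by representation.
The 1/8 is divided into 2 equal shares of 1/16 among Takeshi, Reiko.
Takeshi is living and takes 1/16.
Reiko is living and takes 1/16.
Noboru predeceased; the 1/4 allotted to Noboru's branch passes to Noboru's issue by representation.
The 1/4 is divided into 4 equal shares of 1/16 among Umeko, Yori, Chiyo, Emiko.
Umeko is living and takes 1/16.
Yori is living and takes 1/16.
Chiyo is living and takes 1/16.
Emiko is living and takes 1/16.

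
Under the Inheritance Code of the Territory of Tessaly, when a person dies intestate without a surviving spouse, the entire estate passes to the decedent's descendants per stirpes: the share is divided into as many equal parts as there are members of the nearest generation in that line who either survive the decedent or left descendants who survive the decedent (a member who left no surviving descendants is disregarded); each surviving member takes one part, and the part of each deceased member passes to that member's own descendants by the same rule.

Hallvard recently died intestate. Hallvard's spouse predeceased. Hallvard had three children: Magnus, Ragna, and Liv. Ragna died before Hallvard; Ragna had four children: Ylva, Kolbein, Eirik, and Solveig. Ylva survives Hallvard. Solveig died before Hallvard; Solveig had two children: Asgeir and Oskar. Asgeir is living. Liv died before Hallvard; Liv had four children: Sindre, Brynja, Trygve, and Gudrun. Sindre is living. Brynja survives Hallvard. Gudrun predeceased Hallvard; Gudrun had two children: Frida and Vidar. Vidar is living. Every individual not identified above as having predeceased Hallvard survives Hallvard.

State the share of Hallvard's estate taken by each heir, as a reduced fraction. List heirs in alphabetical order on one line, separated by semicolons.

Asgeir 1/24; Brynja 1/12; Eirik 1/12; Frida 1/24; Kolbein 1/12; Magnus 1/3; Oskar 1/24; Sindre 1/12; Trygve 1/12; Vidar 1/24; Ylva 1/12

There is no surviving spouse, so the entire estate passes to Hallvard's descendants per stirpes.
The estate is divided into 3 equal shares of 1/3 among Magnus, Ragna, Liv.
Magnus is living and takes 1/3.
Ragna predeceased; the 1/3 allotted to Ragna's branch passes to Ragna's issue by representation.
The 1/3 is divided into 4 equal shares of 1/12 among Ylva, Kolbein, Eirik, Solveig.
Ylva is living and takes 1/12.
Kolbein is living and takes 1/12.
Eirik is living and takes 1/12.
Solveig predeceased; the 1/12 allotted to Solveig's branch passes to Solveig's issue by representation.
The 1/12 is divided into 2 equal shares of 1/24 among Asgeir, Oskar.
Asgeir is living and takes 1/24.
Oskar is living and takes 1/24.
Liv predeceased; the 1/3 allotted to Liv's branch passes to Liv's issue by representation.
The 1/3 is divided into 4 equal shares of 1/12 among Sindre, Brynja, Trygve, Gudrun.
Sindre is living and takes 1/12.
Brynja is living and takes 1/12.
Trygve is living and takes 1/12.
Gudrun predeceased; the 1/12 allotted to Gudrun's branch passes to Gudrun's issue by representation.
The 1/12 is divided into 2 equal shares of 1/24 among Frida, Vidar.
Frida is living and takes 1/24.
Vidar is living and takes 1/24.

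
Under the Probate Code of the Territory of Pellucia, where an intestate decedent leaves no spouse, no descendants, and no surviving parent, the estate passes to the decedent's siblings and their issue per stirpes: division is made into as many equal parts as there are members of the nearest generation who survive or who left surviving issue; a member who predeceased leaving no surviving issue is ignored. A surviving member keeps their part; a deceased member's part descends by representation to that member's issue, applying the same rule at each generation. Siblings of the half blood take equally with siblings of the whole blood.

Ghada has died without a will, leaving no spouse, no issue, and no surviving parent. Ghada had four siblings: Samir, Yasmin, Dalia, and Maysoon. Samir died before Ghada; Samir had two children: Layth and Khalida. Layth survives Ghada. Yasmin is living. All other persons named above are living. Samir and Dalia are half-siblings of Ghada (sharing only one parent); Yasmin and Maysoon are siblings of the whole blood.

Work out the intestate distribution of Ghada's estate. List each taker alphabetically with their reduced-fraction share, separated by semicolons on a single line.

No spouse, descendants, or parent survives, so the estate passes to Ghada's siblings per stirpes.
Half-blood and whole-blood siblings take equally under the stated rule.
The estate is divided into 4 equal shares of 1/4 among Samir, Yasmin, Dalia, Maysoon.
Samir predeceased; the 1/4 allotted to Samir's branch passes to Samir's issue by representation.
The 1/4 is divided into 2 equal shares of 1/8 among Layth, Khalida.
Layth is living and takes 1/8.
Khalida is living and takes 1/8.
Yasmin is living and takes 1/4.
Dalia is living and takes 1/4.
Maysoon is living and takes 1/4.

Dalia 1/4; Khalida 1/8; Layth 1/8; Maysoon 1/4; Yasmin 1/4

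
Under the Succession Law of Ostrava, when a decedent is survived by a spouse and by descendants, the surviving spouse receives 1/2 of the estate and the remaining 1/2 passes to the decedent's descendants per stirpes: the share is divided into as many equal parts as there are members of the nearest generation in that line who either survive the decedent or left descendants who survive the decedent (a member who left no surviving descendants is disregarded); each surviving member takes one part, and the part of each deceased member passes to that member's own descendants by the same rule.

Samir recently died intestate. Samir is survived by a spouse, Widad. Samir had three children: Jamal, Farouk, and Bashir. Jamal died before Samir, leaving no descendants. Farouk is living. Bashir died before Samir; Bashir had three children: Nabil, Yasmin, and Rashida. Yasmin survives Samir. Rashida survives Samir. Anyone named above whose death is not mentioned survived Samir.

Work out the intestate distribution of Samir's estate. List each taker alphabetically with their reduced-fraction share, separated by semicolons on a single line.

Farouk 1/4; Nabil 1/12; Rashida 1/12; Widad 1/2; Yasmin 1/12

Widad, as surviving spouse, takes 1/2.
The remaining 1/2 passes to Samir's descendants per stirpes.
Jamal left no surviving issue, so that branch lapses and is disregarded.
The 1/2 is divided into 2 equal shares of 1/4 among Farouk, Bashir.
Farouk is living and takes 1/4.
Bashir predeceased; the 1/4 allotted to Bashir's branch passes to Bashir's issue by representation.
The 1/4 is divided into 3 equal shares of 1/12 among Nabil, Yasmin, Rashida.
Nabil is living and takes 1/12.
Yasmin is living and takes 1/12.
Rashida is living and takes 1/12.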